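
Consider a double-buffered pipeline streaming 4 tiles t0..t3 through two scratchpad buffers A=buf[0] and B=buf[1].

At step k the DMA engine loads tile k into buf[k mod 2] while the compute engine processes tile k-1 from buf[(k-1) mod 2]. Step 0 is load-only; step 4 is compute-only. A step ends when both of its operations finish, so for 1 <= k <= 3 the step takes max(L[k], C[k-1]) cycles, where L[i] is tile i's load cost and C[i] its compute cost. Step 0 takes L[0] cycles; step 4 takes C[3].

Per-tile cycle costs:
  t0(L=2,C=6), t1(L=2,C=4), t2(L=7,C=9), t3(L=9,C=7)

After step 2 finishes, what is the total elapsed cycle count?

step 0: L[0]=2 → dur=2, Σ=2 | A=load:t0 B=idle [load-only]
step 1: L[1]=2 C[0]=6 → dur=6, Σ=8 | A=compute:t0 B=load:t1 [compute-bound]
step 2: L[2]=7 C[1]=4 → dur=7, Σ=15 | A=load:t2 B=compute:t1 [load-bound]
step 3: L[3]=9 C[2]=9 → dur=9, Σ=24 | A=compute:t2 B=load:t3 [tied]
step 4: C[3]=7 → dur=7, Σ=31 | A=idle B=compute:t3 [compute-only]

end_cycle[2] = 15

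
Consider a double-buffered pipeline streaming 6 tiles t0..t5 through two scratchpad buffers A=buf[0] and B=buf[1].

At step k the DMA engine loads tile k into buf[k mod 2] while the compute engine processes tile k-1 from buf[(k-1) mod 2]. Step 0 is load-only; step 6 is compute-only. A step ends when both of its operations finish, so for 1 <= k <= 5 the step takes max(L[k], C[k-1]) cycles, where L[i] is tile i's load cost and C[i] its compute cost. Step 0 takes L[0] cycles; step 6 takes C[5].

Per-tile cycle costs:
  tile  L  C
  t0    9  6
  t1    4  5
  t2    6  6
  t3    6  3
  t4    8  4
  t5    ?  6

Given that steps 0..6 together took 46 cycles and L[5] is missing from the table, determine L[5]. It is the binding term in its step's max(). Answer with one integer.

step 0 = dur = L[0]=9 = 9
step 1 = dur = max(L[1]=4, C[0]=6) = 6
step 2 = dur = max(L[2]=6, C[1]=5) = 6
step 3 = dur = max(L[3]=6, C[2]=6) = 6
step 4 = dur = max(L[4]=8, C[3]=3) = 8
step 5 = dur = max(L[5]=?, C[4]=4) = L[5]  (unknown; binding)
step 6 = dur = C[5]=6 = 6
sum of known step durations = 41
dur[5] = total - known = 46 - 41 = 5
L[5] is the binding max in step 5, so L[5] = dur[5] = 5

L[5] = 5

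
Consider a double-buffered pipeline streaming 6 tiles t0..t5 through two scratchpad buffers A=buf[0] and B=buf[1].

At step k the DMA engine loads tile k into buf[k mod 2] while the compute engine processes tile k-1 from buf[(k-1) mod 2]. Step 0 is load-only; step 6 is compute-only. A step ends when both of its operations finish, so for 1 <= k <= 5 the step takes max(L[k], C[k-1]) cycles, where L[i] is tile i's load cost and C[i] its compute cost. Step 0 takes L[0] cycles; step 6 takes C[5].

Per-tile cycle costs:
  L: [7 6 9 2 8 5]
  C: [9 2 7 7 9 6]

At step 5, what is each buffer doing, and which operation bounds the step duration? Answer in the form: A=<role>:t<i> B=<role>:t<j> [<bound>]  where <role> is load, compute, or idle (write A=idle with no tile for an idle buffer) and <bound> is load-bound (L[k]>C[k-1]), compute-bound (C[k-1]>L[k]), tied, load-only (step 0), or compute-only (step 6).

step 5: A=compute:t4 B=load:t5 [compute-bound]

k=0 load=t0/7c comp=- wait=7 total=7
k=1 load=t1/6c comp=t0/9c wait=9 total=16
k=2 load=t2/9c comp=t1/2c wait=9 total=25
k=3 load=t3/2c comp=t2/7c wait=7 total=32
k=4 load=t4/8c comp=t3/7c wait=8 total=40
k=5 load=t5/5c comp=t4/9c wait=9 total=49
k=6 load=- comp=t5/6c wait=6 total=55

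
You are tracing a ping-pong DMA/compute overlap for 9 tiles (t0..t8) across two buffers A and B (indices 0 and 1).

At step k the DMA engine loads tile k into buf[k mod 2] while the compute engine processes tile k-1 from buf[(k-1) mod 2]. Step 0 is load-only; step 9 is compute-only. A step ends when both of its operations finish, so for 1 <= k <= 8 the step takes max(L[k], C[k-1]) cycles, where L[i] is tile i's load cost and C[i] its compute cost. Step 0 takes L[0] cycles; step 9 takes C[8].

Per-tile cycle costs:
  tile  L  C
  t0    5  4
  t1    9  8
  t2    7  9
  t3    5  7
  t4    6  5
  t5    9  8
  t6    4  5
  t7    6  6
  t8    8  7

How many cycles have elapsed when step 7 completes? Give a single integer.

end_cycle[7] = 61

k=0 load=t0/5c comp=- wait=5 total=5
k=1 load=t1/9c comp=t0/4c wait=9 total=14
k=2 load=t2/7c comp=t1/8c wait=8 total=22
k=3 load=t3/5c comp=t2/9c wait=9 total=31
k=4 load=t4/6c comp=t3/7c wait=7 total=38
k=5 load=t5/9c comp=t4/5c wait=9 total=47
k=6 load=t6/4c comp=t5/8c wait=8 total=55
k=7 load=t7/6c comp=t6/5c wait=6 total=61
k=8 load=t8/8c comp=t7/6c wait=8 total=69
k=9 load=- comp=t8/7c wait=7 total=76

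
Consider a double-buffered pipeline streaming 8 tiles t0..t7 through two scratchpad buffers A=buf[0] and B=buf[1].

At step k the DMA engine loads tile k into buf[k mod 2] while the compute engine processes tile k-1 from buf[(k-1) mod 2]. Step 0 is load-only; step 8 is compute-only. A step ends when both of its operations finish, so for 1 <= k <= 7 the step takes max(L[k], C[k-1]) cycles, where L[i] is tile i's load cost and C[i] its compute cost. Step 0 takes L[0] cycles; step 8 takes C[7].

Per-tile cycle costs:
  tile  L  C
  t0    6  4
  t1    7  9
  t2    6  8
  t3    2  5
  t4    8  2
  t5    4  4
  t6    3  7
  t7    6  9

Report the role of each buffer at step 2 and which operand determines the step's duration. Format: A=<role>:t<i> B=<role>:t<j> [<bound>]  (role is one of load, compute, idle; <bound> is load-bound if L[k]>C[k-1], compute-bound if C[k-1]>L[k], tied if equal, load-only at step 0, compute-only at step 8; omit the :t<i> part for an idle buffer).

  0. 6=6c; end=6; A:t0 B:-
  1. max(7,4)=7c; end=13; A:t0 B:t1
  2. max(6,9)=9c; end=22; A:t2 B:t1
  3. max(2,8)=8c; end=30; A:t2 B:t3
  4. max(8,5)=8c; end=38; A:t4 B:t3
  5. max(4,2)=4c; end=42; A:t4 B:t5
  6. max(3,4)=4c; end=46; A:t6 B:t5
  7. max(6,7)=7c; end=53; A:t6 B:t7
  8. 9=9c; end=62; A:t6 B:t7

step 2: A=load:t2 B=compute:t1 [compute-bound]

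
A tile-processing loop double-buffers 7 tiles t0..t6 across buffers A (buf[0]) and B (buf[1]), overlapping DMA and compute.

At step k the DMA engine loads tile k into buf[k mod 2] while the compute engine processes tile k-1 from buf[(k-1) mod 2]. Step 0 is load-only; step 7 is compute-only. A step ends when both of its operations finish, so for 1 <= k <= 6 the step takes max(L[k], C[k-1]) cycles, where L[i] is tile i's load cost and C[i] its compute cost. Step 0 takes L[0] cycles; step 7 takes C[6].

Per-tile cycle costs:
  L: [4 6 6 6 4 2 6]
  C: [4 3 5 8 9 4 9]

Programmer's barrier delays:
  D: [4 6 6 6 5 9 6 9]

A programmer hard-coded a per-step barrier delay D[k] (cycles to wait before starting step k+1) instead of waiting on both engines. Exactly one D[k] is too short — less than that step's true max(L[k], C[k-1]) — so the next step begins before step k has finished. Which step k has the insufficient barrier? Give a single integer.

step 0: need L[0]=4 = 4; D[0]=4 ok
step 1: need max(L[1]=6,C[0]=4) = 6; D[1]=6 ok
step 2: need max(L[2]=6,C[1]=3) = 6; D[2]=6 ok
step 3: need max(L[3]=6,C[2]=5) = 6; D[3]=6 ok
step 4: need max(L[4]=4,C[3]=8) = 8; D[4]=5 SHORT
step 5: need max(L[5]=2,C[4]=9) = 9; D[5]=9 ok
step 6: need max(L[6]=6,C[5]=4) = 6; D[6]=6 ok
step 7: need C[6]=9 = 9; D[7]=9 ok

hazard at step 4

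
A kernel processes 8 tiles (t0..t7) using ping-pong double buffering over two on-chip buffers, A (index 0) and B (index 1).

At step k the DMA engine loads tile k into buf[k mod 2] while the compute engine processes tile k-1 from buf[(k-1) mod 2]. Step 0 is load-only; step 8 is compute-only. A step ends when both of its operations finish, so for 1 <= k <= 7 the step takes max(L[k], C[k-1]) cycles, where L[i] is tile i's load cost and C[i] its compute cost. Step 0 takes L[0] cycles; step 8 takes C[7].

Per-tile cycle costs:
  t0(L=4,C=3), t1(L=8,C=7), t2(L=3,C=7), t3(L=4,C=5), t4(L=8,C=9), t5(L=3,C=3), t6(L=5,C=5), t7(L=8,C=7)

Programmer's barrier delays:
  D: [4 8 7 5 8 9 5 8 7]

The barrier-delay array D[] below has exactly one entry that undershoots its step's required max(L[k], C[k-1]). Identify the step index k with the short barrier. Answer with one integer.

hazard at step 3

step 0: need L[0]=4 = 4; D[0]=4 ok
step 1: need max(L[1]=8,C[0]=3) = 8; D[1]=8 ok
step 2: need max(L[2]=3,C[1]=7) = 7; D[2]=7 ok
step 3: need max(L[3]=4,C[2]=7) = 7; D[3]=5 SHORT
step 4: need max(L[4]=8,C[3]=5) = 8; D[4]=8 ok
step 5: need max(L[5]=3,C[4]=9) = 9; D[5]=9 ok
step 6: need max(L[6]=5,C[5]=3) = 5; D[6]=5 ok
step 7: need max(L[7]=8,C[6]=5) = 8; D[7]=8 ok
step 8: need C[7]=7 = 7; D[8]=7 ok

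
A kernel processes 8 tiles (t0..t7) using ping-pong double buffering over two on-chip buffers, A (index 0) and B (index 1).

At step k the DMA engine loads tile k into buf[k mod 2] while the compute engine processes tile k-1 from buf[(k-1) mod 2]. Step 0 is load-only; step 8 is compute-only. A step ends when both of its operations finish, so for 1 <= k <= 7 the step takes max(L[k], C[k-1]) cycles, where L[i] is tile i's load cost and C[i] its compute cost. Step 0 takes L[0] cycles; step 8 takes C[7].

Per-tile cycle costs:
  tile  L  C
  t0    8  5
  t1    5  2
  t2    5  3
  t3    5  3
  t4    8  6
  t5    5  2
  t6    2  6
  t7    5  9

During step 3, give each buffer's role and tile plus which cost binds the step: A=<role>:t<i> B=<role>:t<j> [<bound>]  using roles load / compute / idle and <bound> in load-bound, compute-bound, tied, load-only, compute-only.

step 3: A=compute:t2 B=load:t3 [load-bound]

  0. 8=8c; end=8; A:t0 B:-
  1. max(5,5)=5c; end=13; A:t0 B:t1
  2. max(5,2)=5c; end=18; A:t2 B:t1
  3. max(5,3)=5c; end=23; A:t2 B:t3
  4. max(8,3)=8c; end=31; A:t4 B:t3
  5. max(5,6)=6c; end=37; A:t4 B:t5
  6. max(2,2)=2c; end=39; A:t6 B:t5
  7. max(5,6)=6c; end=45; A:t6 B:t7
  8. 9=9c; end=54; A:t6 B:t7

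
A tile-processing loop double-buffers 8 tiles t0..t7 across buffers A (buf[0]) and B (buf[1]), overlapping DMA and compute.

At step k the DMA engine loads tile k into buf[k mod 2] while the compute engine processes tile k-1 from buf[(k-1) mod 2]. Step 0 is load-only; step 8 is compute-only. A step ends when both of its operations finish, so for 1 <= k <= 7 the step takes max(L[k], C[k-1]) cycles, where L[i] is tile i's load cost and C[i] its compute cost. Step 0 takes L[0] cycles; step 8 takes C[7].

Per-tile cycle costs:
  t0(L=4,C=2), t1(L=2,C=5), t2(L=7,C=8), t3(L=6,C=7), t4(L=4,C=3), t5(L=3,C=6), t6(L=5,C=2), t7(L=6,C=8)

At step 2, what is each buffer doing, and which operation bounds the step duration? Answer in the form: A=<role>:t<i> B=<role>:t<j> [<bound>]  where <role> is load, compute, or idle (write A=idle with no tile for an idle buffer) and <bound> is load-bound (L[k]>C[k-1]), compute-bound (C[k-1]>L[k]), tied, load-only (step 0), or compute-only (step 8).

  0. 4=4c; end=4; A:t0 B:-
  1. max(2,2)=2c; end=6; A:t0 B:t1
  2. max(7,5)=7c; end=13; A:t2 B:t1
  3. max(6,8)=8c; end=21; A:t2 B:t3
  4. max(4,7)=7c; end=28; A:t4 B:t3
  5. max(3,3)=3c; end=31; A:t4 B:t5
  6. max(5,6)=6c; end=37; A:t6 B:t5
  7. max(6,2)=6c; end=43; A:t6 B:t7
  8. 8=8c; end=51; A:t6 B:t7

step 2: A=load:t2 B=compute:t1 [load-bound]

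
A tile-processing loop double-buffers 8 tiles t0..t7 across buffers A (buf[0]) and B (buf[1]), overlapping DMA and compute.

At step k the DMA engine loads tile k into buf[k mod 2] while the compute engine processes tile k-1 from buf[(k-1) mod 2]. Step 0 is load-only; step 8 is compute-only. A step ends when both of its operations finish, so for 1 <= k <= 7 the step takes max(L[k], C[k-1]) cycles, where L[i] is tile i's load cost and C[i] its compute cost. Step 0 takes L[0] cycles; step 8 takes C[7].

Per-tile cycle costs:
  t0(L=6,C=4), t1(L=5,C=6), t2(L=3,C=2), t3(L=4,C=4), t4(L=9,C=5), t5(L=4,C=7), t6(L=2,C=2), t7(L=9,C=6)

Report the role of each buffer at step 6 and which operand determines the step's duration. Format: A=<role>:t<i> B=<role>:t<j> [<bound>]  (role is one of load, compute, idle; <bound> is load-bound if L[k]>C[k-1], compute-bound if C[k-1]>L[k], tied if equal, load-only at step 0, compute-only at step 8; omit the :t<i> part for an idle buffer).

[0] DMA t0→A (6c) ∥ CU idle ⇒ 6c, clock 6
[1] DMA t1→B (5c) ∥ CU A:t0 (4c) ⇒ 5c, clock 11
[2] DMA t2→A (3c) ∥ CU B:t1 (6c) ⇒ 6c, clock 17
[3] DMA t3→B (4c) ∥ CU A:t2 (2c) ⇒ 4c, clock 21
[4] DMA t4→A (9c) ∥ CU B:t3 (4c) ⇒ 9c, clock 30
[5] DMA t5→B (4c) ∥ CU A:t4 (5c) ⇒ 5c, clock 35
[6] DMA t6→A (2c) ∥ CU B:t5 (7c) ⇒ 7c, clock 42
[7] DMA t7→B (9c) ∥ CU A:t6 (2c) ⇒ 9c, clock 51
[8] DMA idle ∥ CU B:t7 (6c) ⇒ 6c, clock 57

step 6: A=load:t6 B=compute:t5 [compute-bound]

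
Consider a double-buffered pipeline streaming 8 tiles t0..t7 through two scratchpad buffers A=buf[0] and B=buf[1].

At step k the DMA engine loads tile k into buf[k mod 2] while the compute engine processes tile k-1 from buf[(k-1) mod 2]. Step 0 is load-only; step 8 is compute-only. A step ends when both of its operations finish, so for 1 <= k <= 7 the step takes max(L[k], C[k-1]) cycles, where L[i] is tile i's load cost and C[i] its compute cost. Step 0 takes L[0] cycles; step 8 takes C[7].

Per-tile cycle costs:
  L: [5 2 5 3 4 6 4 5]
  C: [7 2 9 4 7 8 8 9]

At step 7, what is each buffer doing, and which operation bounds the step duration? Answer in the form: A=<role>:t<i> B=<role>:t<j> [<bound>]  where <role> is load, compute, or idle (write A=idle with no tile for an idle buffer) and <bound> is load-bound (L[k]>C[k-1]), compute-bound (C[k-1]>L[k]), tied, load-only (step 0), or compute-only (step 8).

  0. 5=5c; end=5; A:t0 B:-
  1. max(2,7)=7c; end=12; A:t0 B:t1
  2. max(5,2)=5c; end=17; A:t2 B:t1
  3. max(3,9)=9c; end=26; A:t2 B:t3
  4. max(4,4)=4c; end=30; A:t4 B:t3
  5. max(6,7)=7c; end=37; A:t4 B:t5
  6. max(4,8)=8c; end=45; A:t6 B:t5
  7. max(5,8)=8c; end=53; A:t6 B:t7
  8. 9=9c; end=62; A:t6 B:t7

step 7: A=compute:t6 B=load:t7 [compute-bound]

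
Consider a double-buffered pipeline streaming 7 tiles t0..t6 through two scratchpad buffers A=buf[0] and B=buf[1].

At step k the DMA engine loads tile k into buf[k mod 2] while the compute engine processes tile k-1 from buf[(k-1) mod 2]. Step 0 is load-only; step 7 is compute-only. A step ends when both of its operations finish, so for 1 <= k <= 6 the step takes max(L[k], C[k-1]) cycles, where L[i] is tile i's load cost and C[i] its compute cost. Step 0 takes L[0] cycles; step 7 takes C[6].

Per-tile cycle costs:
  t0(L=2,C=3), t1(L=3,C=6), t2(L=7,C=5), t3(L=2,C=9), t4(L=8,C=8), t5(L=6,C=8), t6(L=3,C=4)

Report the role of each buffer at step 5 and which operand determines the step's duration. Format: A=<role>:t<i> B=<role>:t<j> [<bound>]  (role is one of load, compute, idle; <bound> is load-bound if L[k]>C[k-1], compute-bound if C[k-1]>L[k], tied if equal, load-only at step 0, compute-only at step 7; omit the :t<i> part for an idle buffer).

  0. 2=2c; end=2; A:t0 B:-
  1. max(3,3)=3c; end=5; A:t0 B:t1
  2. max(7,6)=7c; end=12; A:t2 B:t1
  3. max(2,5)=5c; end=17; A:t2 B:t3
  4. max(8,9)=9c; end=26; A:t4 B:t3
  5. max(6,8)=8c; end=34; A:t4 B:t5
  6. max(3,8)=8c; end=42; A:t6 B:t5
  7. 4=4c; end=46; A:t6 B:t5

step 5: A=compute:t4 B=load:t5 [compute-bound]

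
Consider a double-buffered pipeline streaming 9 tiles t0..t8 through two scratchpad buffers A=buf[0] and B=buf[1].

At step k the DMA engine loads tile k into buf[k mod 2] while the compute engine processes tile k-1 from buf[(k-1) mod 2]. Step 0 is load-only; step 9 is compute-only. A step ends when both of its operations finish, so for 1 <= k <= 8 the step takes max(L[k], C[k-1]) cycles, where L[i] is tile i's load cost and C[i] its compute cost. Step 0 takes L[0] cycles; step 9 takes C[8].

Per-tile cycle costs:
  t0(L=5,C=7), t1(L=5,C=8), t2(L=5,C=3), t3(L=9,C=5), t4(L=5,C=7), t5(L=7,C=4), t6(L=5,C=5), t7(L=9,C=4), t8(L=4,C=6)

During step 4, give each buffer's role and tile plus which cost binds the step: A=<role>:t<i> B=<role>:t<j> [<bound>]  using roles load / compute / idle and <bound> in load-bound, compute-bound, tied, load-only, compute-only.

step 4: A=load:t4 B=compute:t3 [tied]

step 0: L[0]=5 → dur=5, Σ=5 | A=load:t0 B=idle [load-only]
step 1: L[1]=5 C[0]=7 → dur=7, Σ=12 | A=compute:t0 B=load:t1 [compute-bound]
step 2: L[2]=5 C[1]=8 → dur=8, Σ=20 | A=load:t2 B=compute:t1 [compute-bound]
step 3: L[3]=9 C[2]=3 → dur=9, Σ=29 | A=compute:t2 B=load:t3 [load-bound]
step 4: L[4]=5 C[3]=5 → dur=5, Σ=34 | A=load:t4 B=compute:t3 [tied]
step 5: L[5]=7 C[4]=7 → dur=7, Σ=41 | A=compute:t4 B=load:t5 [tied]
step 6: L[6]=5 C[5]=4 → dur=5, Σ=46 | A=load:t6 B=compute:t5 [load-bound]
step 7: L[7]=9 C[6]=5 → dur=9, Σ=55 | A=compute:t6 B=load:t7 [load-bound]
step 8: L[8]=4 C[7]=4 → dur=4, Σ=59 | A=load:t8 B=compute:t7 [tied]
step 9: C[8]=6 → dur=6, Σ=65 | A=compute:t8 B=idle [compute-only]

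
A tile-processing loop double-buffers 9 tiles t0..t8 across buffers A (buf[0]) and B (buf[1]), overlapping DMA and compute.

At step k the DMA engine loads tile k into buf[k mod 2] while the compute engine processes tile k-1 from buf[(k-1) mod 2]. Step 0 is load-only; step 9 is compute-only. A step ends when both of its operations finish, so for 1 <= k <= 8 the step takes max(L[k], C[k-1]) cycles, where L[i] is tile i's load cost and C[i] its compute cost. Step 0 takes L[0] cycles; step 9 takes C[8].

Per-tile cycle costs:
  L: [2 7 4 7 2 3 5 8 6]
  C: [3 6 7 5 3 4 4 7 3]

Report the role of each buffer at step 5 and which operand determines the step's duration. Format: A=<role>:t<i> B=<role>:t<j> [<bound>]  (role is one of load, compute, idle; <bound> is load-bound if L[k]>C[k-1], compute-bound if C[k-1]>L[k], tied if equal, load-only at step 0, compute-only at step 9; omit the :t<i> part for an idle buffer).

k=0 load=t0/2c comp=- wait=2 total=2
k=1 load=t1/7c comp=t0/3c wait=7 total=9
k=2 load=t2/4c comp=t1/6c wait=6 total=15
k=3 load=t3/7c comp=t2/7c wait=7 total=22
k=4 load=t4/2c comp=t3/5c wait=5 total=27
k=5 load=t5/3c comp=t4/3c wait=3 total=30
k=6 load=t6/5c comp=t5/4c wait=5 total=35
k=7 load=t7/8c comp=t6/4c wait=8 total=43
k=8 load=t8/6c comp=t7/7c wait=7 total=50
k=9 load=- comp=t8/3c wait=3 total=53

step 5: A=compute:t4 B=load:t5 [tied]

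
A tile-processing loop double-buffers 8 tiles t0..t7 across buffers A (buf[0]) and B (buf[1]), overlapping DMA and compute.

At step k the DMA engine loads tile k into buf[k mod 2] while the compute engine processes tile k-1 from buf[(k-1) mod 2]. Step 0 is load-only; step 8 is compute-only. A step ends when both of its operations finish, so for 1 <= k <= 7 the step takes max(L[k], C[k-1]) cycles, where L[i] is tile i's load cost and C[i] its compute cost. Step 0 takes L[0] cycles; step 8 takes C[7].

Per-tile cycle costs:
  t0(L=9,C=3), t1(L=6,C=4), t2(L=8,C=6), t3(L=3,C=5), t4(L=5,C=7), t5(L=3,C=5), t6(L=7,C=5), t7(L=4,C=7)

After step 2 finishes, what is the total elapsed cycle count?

end_cycle[2] = 23

  0. 9=9c; end=9; A:t0 B:-
  1. max(6,3)=6c; end=15; A:t0 B:t1
  2. max(8,4)=8c; end=23; A:t2 B:t1
  3. max(3,6)=6c; end=29; A:t2 B:t3
  4. max(5,5)=5c; end=34; A:t4 B:t3
  5. max(3,7)=7c; end=41; A:t4 B:t5
  6. max(7,5)=7c; end=48; A:t6 B:t5
  7. max(4,5)=5c; end=53; A:t6 B:t7
  8. 7=7c; end=60; A:t6 B:t7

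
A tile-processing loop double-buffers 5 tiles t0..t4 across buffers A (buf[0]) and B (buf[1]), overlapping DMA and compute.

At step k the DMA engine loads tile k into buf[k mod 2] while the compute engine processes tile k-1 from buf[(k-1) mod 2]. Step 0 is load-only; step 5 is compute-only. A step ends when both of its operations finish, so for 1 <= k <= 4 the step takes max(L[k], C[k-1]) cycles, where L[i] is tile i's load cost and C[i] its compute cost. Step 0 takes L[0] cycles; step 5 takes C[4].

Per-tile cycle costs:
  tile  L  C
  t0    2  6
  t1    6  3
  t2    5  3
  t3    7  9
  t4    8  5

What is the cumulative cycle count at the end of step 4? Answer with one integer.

end_cycle[4] = 29

[0] DMA t0→A (2c) ∥ CU idle ⇒ 2c, clock 2
[1] DMA t1→B (6c) ∥ CU A:t0 (6c) ⇒ 6c, clock 8
[2] DMA t2→A (5c) ∥ CU B:t1 (3c) ⇒ 5c, clock 13
[3] DMA t3→B (7c) ∥ CU A:t2 (3c) ⇒ 7c, clock 20
[4] DMA t4→A (8c) ∥ CU B:t3 (9c) ⇒ 9c, clock 29
[5] DMA idle ∥ CU A:t4 (5c) ⇒ 5c, clock 34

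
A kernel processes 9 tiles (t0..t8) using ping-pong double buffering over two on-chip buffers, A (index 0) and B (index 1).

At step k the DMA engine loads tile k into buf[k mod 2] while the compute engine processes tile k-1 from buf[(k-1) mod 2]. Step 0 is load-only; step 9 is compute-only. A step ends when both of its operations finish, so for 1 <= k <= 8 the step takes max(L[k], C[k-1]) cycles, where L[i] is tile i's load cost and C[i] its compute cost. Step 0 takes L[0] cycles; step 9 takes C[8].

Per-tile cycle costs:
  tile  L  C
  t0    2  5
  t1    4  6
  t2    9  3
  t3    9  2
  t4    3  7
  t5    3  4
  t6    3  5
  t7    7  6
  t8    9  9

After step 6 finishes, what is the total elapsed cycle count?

[0] DMA t0→A (2c) ∥ CU idle ⇒ 2c, clock 2
[1] DMA t1→B (4c) ∥ CU A:t0 (5c) ⇒ 5c, clock 7
[2] DMA t2→A (9c) ∥ CU B:t1 (6c) ⇒ 9c, clock 16
[3] DMA t3→B (9c) ∥ CU A:t2 (3c) ⇒ 9c, clock 25
[4] DMA t4→A (3c) ∥ CU B:t3 (2c) ⇒ 3c, clock 28
[5] DMA t5→B (3c) ∥ CU A:t4 (7c) ⇒ 7c, clock 35
[6] DMA t6→A (3c) ∥ CU B:t5 (4c) ⇒ 4c, clock 39
[7] DMA t7→B (7c) ∥ CU A:t6 (5c) ⇒ 7c, clock 46
[8] DMA t8→A (9c) ∥ CU B:t7 (6c) ⇒ 9c, clock 55
[9] DMA idle ∥ CU A:t8 (9c) ⇒ 9c, clock 64

end_cycle[6] = 39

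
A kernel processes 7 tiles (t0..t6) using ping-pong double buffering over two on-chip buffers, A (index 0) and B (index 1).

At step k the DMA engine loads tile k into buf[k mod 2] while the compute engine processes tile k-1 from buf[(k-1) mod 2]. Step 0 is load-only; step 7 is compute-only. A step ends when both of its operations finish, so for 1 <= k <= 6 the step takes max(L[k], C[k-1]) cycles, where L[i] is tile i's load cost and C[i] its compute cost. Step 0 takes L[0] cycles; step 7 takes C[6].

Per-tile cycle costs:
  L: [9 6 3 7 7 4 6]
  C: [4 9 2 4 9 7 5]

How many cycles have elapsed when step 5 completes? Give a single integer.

step 0: L[0]=9 → dur=9, Σ=9 | A=load:t0 B=idle [load-only]
step 1: L[1]=6 C[0]=4 → dur=6, Σ=15 | A=compute:t0 B=load:t1 [load-bound]
step 2: L[2]=3 C[1]=9 → dur=9, Σ=24 | A=load:t2 B=compute:t1 [compute-bound]
step 3: L[3]=7 C[2]=2 → dur=7, Σ=31 | A=compute:t2 B=load:t3 [load-bound]
step 4: L[4]=7 C[3]=4 → dur=7, Σ=38 | A=load:t4 B=compute:t3 [load-bound]
step 5: L[5]=4 C[4]=9 → dur=9, Σ=47 | A=compute:t4 B=load:t5 [compute-bound]
step 6: L[6]=6 C[5]=7 → dur=7, Σ=54 | A=load:t6 B=compute:t5 [compute-bound]
step 7: C[6]=5 → dur=5, Σ=59 | A=compute:t6 B=idle [compute-only]

end_cycle[5] = 47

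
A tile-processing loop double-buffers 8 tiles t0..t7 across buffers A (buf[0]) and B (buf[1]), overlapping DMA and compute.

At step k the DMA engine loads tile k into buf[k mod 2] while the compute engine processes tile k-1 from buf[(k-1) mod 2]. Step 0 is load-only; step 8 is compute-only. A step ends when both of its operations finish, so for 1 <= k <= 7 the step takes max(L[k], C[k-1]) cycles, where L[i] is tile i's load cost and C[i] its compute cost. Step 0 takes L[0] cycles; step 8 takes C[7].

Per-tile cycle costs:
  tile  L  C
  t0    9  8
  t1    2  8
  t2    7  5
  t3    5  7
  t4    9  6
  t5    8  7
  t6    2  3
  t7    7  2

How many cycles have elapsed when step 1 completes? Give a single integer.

[0] DMA t0→A (9c) ∥ CU idle ⇒ 9c, clock 9
[1] DMA t1→B (2c) ∥ CU A:t0 (8c) ⇒ 8c, clock 17
[2] DMA t2→A (7c) ∥ CU B:t1 (8c) ⇒ 8c, clock 25
[3] DMA t3→B (5c) ∥ CU A:t2 (5c) ⇒ 5c, clock 30
[4] DMA t4→A (9c) ∥ CU B:t3 (7c) ⇒ 9c, clock 39
[5] DMA t5→B (8c) ∥ CU A:t4 (6c) ⇒ 8c, clock 47
[6] DMA t6→A (2c) ∥ CU B:t5 (7c) ⇒ 7c, clock 54
[7] DMA t7→B (7c) ∥ CU A:t6 (3c) ⇒ 7c, clock 61
[8] DMA idle ∥ CU B:t7 (2c) ⇒ 2c, clock 63

end_cycle[1] = 17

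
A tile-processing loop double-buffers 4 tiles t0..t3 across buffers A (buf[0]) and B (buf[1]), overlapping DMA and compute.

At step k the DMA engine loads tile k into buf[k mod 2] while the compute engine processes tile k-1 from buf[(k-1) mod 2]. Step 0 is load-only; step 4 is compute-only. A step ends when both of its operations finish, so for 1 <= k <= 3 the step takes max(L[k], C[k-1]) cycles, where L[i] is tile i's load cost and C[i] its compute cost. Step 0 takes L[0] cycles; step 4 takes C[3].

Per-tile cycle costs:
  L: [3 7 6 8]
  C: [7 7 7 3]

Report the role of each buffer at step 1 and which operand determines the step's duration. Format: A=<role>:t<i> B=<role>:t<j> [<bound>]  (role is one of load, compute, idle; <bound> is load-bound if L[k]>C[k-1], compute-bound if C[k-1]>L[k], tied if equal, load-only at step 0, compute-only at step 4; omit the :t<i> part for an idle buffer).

step 1: A=compute:t0 B=load:t1 [tied]

[0] DMA t0→A (3c) ∥ CU idle ⇒ 3c, clock 3
[1] DMA t1→B (7c) ∥ CU A:t0 (7c) ⇒ 7c, clock 10
[2] DMA t2→A (6c) ∥ CU B:t1 (7c) ⇒ 7c, clock 17
[3] DMA t3→B (8c) ∥ CU A:t2 (7c) ⇒ 8c, clock 25
[4] DMA idle ∥ CU B:t3 (3c) ⇒ 3c, clock 28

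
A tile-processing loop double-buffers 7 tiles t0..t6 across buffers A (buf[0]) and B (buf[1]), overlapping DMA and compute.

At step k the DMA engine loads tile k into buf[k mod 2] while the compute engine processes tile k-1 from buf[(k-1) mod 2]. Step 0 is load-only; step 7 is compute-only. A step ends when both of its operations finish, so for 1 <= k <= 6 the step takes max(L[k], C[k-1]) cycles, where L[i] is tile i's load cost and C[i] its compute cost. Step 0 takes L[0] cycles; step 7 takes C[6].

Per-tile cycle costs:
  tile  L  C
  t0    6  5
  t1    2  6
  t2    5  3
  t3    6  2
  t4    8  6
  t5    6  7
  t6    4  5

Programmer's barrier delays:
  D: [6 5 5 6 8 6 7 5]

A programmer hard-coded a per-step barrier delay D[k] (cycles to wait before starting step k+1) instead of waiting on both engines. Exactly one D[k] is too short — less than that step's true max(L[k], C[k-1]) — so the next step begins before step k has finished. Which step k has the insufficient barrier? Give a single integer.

k=0 barrier L[0]=6→6c, D[0]=6 ok
k=1 barrier max(L[1]=2,C[0]=5)→5c, D[1]=5 ok
k=2 barrier max(L[2]=5,C[1]=6)→6c, D[2]=5 SHORT
k=3 barrier max(L[3]=6,C[2]=3)→6c, D[3]=6 ok
k=4 barrier max(L[4]=8,C[3]=2)→8c, D[4]=8 ok
k=5 barrier max(L[5]=6,C[4]=6)→6c, D[5]=6 ok
k=6 barrier max(L[6]=4,C[5]=7)→7c, D[6]=7 ok
k=7 barrier C[6]=5→5c, D[7]=5 ok

hazard at step 2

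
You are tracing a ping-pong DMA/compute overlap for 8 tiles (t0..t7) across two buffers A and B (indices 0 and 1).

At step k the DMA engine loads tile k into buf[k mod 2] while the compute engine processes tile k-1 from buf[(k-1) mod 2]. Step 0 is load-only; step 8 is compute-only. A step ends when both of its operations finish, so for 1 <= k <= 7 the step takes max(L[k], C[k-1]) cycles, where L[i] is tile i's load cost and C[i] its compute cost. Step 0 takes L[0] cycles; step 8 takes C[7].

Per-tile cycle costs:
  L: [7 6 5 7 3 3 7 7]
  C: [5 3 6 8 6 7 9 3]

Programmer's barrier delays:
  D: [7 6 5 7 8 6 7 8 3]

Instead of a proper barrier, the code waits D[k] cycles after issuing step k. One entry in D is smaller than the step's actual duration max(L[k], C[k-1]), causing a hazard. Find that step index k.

hazard at step 7

k=0 barrier L[0]=7→7c, D[0]=7 ok
k=1 barrier max(L[1]=6,C[0]=5)→6c, D[1]=6 ok
k=2 barrier max(L[2]=5,C[1]=3)→5c, D[2]=5 ok
k=3 barrier max(L[3]=7,C[2]=6)→7c, D[3]=7 ok
k=4 barrier max(L[4]=3,C[3]=8)→8c, D[4]=8 ok
k=5 barrier max(L[5]=3,C[4]=6)→6c, D[5]=6 ok
k=6 barrier max(L[6]=7,C[5]=7)→7c, D[6]=7 ok
k=7 barrier max(L[7]=7,C[6]=9)→9c, D[7]=8 SHORT
k=8 barrier C[7]=3→3c, D[8]=3 ok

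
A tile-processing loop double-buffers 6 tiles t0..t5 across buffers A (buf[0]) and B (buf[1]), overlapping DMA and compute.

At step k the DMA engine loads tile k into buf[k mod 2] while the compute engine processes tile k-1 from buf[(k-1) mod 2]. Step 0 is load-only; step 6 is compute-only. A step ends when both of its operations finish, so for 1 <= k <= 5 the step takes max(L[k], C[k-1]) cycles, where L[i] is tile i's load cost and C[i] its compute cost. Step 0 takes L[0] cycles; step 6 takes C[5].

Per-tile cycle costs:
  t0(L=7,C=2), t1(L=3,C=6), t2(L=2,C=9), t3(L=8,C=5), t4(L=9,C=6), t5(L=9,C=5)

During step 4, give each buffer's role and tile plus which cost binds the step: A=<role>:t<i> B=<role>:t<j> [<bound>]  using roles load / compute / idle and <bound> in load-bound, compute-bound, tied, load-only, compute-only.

step 4: A=load:t4 B=compute:t3 [load-bound]

step 0: L[0]=7 → dur=7, Σ=7 | A=load:t0 B=idle [load-only]
step 1: L[1]=3 C[0]=2 → dur=3, Σ=10 | A=compute:t0 B=load:t1 [load-bound]
step 2: L[2]=2 C[1]=6 → dur=6, Σ=16 | A=load:t2 B=compute:t1 [compute-bound]
step 3: L[3]=8 C[2]=9 → dur=9, Σ=25 | A=compute:t2 B=load:t3 [compute-bound]
step 4: L[4]=9 C[3]=5 → dur=9, Σ=34 | A=load:t4 B=compute:t3 [load-bound]
step 5: L[5]=9 C[4]=6 → dur=9, Σ=43 | A=compute:t4 B=load:t5 [load-bound]
step 6: C[5]=5 → dur=5, Σ=48 | A=idle B=compute:t5 [compute-only]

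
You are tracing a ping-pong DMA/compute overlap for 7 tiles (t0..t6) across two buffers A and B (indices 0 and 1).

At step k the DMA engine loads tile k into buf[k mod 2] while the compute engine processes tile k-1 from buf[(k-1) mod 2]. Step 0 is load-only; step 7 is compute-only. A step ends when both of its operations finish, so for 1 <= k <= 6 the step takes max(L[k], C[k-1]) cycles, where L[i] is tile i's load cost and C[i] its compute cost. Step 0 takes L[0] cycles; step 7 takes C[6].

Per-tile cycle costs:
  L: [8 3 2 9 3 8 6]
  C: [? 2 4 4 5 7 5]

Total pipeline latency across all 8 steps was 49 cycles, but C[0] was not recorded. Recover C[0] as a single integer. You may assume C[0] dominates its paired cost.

step 0 = dur = L[0]=8 = 8
step 1 = dur = max(L[1]=3, C[0]=?) = C[0]  (unknown; binding)
step 2 = dur = max(L[2]=2, C[1]=2) = 2
step 3 = dur = max(L[3]=9, C[2]=4) = 9
step 4 = dur = max(L[4]=3, C[3]=4) = 4
step 5 = dur = max(L[5]=8, C[4]=5) = 8
step 6 = dur = max(L[6]=6, C[5]=7) = 7
step 7 = dur = C[6]=5 = 5
sum of known step durations = 43
dur[1] = total - known = 49 - 43 = 6
C[0] is the binding max in step 1, so C[0] = dur[1] = 6

C[0] = 6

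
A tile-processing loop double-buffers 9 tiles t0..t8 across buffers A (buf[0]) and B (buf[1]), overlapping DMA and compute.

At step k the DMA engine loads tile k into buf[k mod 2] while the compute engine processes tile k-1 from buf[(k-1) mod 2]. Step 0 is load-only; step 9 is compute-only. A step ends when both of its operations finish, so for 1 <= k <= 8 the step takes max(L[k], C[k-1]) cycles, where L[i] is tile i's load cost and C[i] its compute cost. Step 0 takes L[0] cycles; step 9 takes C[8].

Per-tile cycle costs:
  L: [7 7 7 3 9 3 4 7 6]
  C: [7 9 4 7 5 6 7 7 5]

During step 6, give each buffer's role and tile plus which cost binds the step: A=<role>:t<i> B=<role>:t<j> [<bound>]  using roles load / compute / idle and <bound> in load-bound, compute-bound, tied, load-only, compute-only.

step 6: A=load:t6 B=compute:t5 [compute-bound]

step 0: L[0]=7 → dur=7, Σ=7 | A=load:t0 B=idle [load-only]
step 1: L[1]=7 C[0]=7 → dur=7, Σ=14 | A=compute:t0 B=load:t1 [tied]
step 2: L[2]=7 C[1]=9 → dur=9, Σ=23 | A=load:t2 B=compute:t1 [compute-bound]
step 3: L[3]=3 C[2]=4 → dur=4, Σ=27 | A=compute:t2 B=load:t3 [compute-bound]
step 4: L[4]=9 C[3]=7 → dur=9, Σ=36 | A=load:t4 B=compute:t3 [load-bound]
step 5: L[5]=3 C[4]=5 → dur=5, Σ=41 | A=compute:t4 B=load:t5 [compute-bound]
step 6: L[6]=4 C[5]=6 → dur=6, Σ=47 | A=load:t6 B=compute:t5 [compute-bound]
step 7: L[7]=7 C[6]=7 → dur=7, Σ=54 | A=compute:t6 B=load:t7 [tied]
step 8: L[8]=6 C[7]=7 → dur=7, Σ=61 | A=load:t8 B=compute:t7 [compute-bound]
step 9: C[8]=5 → dur=5, Σ=66 | A=compute:t8 B=idle [compute-only]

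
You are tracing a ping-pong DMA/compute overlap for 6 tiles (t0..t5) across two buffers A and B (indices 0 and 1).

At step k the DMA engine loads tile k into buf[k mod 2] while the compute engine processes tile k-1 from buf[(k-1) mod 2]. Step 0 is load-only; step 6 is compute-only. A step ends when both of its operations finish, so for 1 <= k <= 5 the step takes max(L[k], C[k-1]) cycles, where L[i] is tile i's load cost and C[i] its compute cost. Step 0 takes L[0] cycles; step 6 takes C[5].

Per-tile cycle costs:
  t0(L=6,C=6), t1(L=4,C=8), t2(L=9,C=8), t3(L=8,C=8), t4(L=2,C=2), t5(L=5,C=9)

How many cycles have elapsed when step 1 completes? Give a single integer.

end_cycle[1] = 12

  0. 6=6c; end=6; A:t0 B:-
  1. max(4,6)=6c; end=12; A:t0 B:t1
  2. max(9,8)=9c; end=21; A:t2 B:t1
  3. max(8,8)=8c; end=29; A:t2 B:t3
  4. max(2,8)=8c; end=37; A:t4 B:t3
  5. max(5,2)=5c; end=42; A:t4 B:t5
  6. 9=9c; end=51; A:t4 B:t5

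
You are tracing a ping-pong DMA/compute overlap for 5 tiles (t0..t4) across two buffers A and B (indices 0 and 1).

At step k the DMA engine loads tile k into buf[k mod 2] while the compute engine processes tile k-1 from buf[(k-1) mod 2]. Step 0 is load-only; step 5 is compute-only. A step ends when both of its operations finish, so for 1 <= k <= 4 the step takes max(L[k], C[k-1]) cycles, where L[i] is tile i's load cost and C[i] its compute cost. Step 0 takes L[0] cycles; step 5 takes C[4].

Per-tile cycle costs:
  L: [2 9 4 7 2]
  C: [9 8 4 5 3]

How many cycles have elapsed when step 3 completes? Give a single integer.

step 0: L[0]=2 → dur=2, Σ=2 | A=load:t0 B=idle [load-only]
step 1: L[1]=9 C[0]=9 → dur=9, Σ=11 | A=compute:t0 B=load:t1 [tied]
step 2: L[2]=4 C[1]=8 → dur=8, Σ=19 | A=load:t2 B=compute:t1 [compute-bound]
step 3: L[3]=7 C[2]=4 → dur=7, Σ=26 | A=compute:t2 B=load:t3 [load-bound]
step 4: L[4]=2 C[3]=5 → dur=5, Σ=31 | A=load:t4 B=compute:t3 [compute-bound]
step 5: C[4]=3 → dur=3, Σ=34 | A=compute:t4 B=idle [compute-only]

end_cycle[3] = 26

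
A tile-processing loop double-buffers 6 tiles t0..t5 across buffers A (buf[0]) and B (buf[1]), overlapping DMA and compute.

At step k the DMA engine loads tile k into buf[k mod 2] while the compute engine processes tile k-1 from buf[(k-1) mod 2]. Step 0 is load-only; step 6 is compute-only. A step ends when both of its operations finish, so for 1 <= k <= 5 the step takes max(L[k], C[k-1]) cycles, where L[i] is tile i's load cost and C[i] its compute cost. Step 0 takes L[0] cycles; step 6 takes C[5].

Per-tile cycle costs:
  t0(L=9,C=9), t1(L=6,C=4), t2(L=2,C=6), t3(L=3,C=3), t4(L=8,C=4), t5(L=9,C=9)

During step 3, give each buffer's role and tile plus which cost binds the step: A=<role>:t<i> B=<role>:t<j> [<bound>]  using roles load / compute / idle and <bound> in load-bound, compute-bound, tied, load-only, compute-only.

step 3: A=compute:t2 B=load:t3 [compute-bound]

[0] DMA t0→A (9c) ∥ CU idle ⇒ 9c, clock 9
[1] DMA t1→B (6c) ∥ CU A:t0 (9c) ⇒ 9c, clock 18
[2] DMA t2→A (2c) ∥ CU B:t1 (4c) ⇒ 4c, clock 22
[3] DMA t3→B (3c) ∥ CU A:t2 (6c) ⇒ 6c, clock 28
[4] DMA t4→A (8c) ∥ CU B:t3 (3c) ⇒ 8c, clock 36
[5] DMA t5→B (9c) ∥ CU A:t4 (4c) ⇒ 9c, clock 45
[6] DMA idle ∥ CU B:t5 (9c) ⇒ 9c, clock 54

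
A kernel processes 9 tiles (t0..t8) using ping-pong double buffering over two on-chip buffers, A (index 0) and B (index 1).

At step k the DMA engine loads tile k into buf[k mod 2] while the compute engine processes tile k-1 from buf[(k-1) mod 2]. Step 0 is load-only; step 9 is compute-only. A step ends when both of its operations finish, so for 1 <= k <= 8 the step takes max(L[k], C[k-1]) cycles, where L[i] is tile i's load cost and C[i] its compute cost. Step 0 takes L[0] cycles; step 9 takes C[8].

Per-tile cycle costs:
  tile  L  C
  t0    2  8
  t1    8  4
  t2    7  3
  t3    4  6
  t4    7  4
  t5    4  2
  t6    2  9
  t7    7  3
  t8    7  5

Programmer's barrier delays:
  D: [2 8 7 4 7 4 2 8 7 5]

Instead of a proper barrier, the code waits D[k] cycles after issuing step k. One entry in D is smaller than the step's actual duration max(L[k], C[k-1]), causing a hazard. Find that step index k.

[0] required=L[0]=2=2 vs D=2 ok
[1] required=max(L[1]=8,C[0]=8)=8 vs D=8 ok
[2] required=max(L[2]=7,C[1]=4)=7 vs D=7 ok
[3] required=max(L[3]=4,C[2]=3)=4 vs D=4 ok
[4] required=max(L[4]=7,C[3]=6)=7 vs D=7 ok
[5] required=max(L[5]=4,C[4]=4)=4 vs D=4 ok
[6] required=max(L[6]=2,C[5]=2)=2 vs D=2 ok
[7] required=max(L[7]=7,C[6]=9)=9 vs D=8 SHORT
[8] required=max(L[8]=7,C[7]=3)=7 vs D=7 ok
[9] required=C[8]=5=5 vs D=5 ok

hazard at step 7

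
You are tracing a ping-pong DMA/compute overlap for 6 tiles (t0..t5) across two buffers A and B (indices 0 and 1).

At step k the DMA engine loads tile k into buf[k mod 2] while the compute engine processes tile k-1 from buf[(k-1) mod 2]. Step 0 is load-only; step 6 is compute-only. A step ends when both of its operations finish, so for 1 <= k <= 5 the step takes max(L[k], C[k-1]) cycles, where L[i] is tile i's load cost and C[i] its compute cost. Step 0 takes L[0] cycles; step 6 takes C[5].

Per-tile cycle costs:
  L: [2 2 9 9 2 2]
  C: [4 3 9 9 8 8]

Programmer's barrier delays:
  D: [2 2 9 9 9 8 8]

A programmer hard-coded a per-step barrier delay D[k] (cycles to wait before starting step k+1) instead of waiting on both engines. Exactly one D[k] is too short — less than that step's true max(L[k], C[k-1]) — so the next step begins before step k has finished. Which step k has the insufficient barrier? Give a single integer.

k=0 barrier L[0]=2→2c, D[0]=2 ok
k=1 barrier max(L[1]=2,C[0]=4)→4c, D[1]=2 SHORT
k=2 barrier max(L[2]=9,C[1]=3)→9c, D[2]=9 ok
k=3 barrier max(L[3]=9,C[2]=9)→9c, D[3]=9 ok
k=4 barrier max(L[4]=2,C[3]=9)→9c, D[4]=9 ok
k=5 barrier max(L[5]=2,C[4]=8)→8c, D[5]=8 ok
k=6 barrier C[5]=8→8c, D[6]=8 ok

hazard at step 1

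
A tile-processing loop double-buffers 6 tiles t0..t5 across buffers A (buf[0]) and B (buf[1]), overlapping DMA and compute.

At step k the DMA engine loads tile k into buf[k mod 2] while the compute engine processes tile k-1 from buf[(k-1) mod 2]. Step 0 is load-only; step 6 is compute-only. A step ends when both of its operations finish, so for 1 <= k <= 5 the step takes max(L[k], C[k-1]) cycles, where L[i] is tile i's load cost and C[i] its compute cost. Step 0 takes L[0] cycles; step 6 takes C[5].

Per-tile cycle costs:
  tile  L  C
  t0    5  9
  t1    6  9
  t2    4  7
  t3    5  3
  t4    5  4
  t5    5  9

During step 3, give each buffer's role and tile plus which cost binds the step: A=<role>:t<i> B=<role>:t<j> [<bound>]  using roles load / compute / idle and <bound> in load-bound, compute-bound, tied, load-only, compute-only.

step 0: L[0]=5 → dur=5, Σ=5 | A=load:t0 B=idle [load-only]
step 1: L[1]=6 C[0]=9 → dur=9, Σ=14 | A=compute:t0 B=load:t1 [compute-bound]
step 2: L[2]=4 C[1]=9 → dur=9, Σ=23 | A=load:t2 B=compute:t1 [compute-bound]
step 3: L[3]=5 C[2]=7 → dur=7, Σ=30 | A=compute:t2 B=load:t3 [compute-bound]
step 4: L[4]=5 C[3]=3 → dur=5, Σ=35 | A=load:t4 B=compute:t3 [load-bound]
step 5: L[5]=5 C[4]=4 → dur=5, Σ=40 | A=compute:t4 B=load:t5 [load-bound]
step 6: C[5]=9 → dur=9, Σ=49 | A=idle B=compute:t5 [compute-only]

step 3: A=compute:t2 B=load:t3 [compute-bound]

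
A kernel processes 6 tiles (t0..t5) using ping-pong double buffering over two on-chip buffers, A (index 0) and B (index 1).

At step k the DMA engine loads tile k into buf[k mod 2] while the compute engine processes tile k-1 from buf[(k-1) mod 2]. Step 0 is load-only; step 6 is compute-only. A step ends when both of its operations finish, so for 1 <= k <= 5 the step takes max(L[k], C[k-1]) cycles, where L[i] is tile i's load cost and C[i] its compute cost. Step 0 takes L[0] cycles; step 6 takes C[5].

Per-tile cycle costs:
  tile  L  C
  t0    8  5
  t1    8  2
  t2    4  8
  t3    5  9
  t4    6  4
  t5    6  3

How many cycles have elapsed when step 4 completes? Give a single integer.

end_cycle[4] = 37

step 0: L[0]=8 → dur=8, Σ=8 | A=load:t0 B=idle [load-only]
step 1: L[1]=8 C[0]=5 → dur=8, Σ=16 | A=compute:t0 B=load:t1 [load-bound]
step 2: L[2]=4 C[1]=2 → dur=4, Σ=20 | A=load:t2 B=compute:t1 [load-bound]
step 3: L[3]=5 C[2]=8 → dur=8, Σ=28 | A=compute:t2 B=load:t3 [compute-bound]
step 4: L[4]=6 C[3]=9 → dur=9, Σ=37 | A=load:t4 B=compute:t3 [compute-bound]
step 5: L[5]=6 C[4]=4 → dur=6, Σ=43 | A=compute:t4 B=load:t5 [load-bound]
step 6: C[5]=3 → dur=3, Σ=46 | A=idle B=compute:t5 [compute-only]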